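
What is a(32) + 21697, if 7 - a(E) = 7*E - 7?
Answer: 21487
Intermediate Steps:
a(E) = 14 - 7*E (a(E) = 7 - (7*E - 7) = 7 - (-7 + 7*E) = 7 + (7 - 7*E) = 14 - 7*E)
a(32) + 21697 = (14 - 7*32) + 21697 = (14 - 224) + 21697 = -210 + 21697 = 21487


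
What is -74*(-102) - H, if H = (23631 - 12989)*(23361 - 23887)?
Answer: 5605240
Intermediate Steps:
H = -5597692 (H = 10642*(-526) = -5597692)
-74*(-102) - H = -74*(-102) - 1*(-5597692) = 7548 + 5597692 = 5605240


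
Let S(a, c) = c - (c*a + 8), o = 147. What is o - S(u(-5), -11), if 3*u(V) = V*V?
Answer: 223/3 ≈ 74.333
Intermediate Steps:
u(V) = V²/3 (u(V) = (V*V)/3 = V²/3)
S(a, c) = -8 + c - a*c (S(a, c) = c - (a*c + 8) = c - (8 + a*c) = c + (-8 - a*c) = -8 + c - a*c)
o - S(u(-5), -11) = 147 - (-8 - 11 - 1*(⅓)*(-5)²*(-11)) = 147 - (-8 - 11 - 1*(⅓)*25*(-11)) = 147 - (-8 - 11 - 1*25/3*(-11)) = 147 - (-8 - 11 + 275/3) = 147 - 1*218/3 = 147 - 218/3 = 223/3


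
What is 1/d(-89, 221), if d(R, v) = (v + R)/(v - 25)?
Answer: 49/33 ≈ 1.4848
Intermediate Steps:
d(R, v) = (R + v)/(-25 + v)
1/d(-89, 221) = 1/((-89 + 221)/(-25 + 221)) = 1/(132/196) = 1/((1/196)*132) = 1/(33/49) = 49/33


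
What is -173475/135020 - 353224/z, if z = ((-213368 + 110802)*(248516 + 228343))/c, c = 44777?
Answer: -634906069795319/660376341659388 ≈ -0.96143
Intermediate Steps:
z = -48909520194/44777 (z = ((-213368 + 110802)*(248516 + 228343))/44777 = -102566*476859*(1/44777) = -48909520194*1/44777 = -48909520194/44777 ≈ -1.0923e+6)
-173475/135020 - 353224/z = -173475/135020 - 353224/(-48909520194/44777) = -173475*1/135020 - 353224*(-44777/48909520194) = -34695/27004 + 7908155524/24454760097 = -634906069795319/660376341659388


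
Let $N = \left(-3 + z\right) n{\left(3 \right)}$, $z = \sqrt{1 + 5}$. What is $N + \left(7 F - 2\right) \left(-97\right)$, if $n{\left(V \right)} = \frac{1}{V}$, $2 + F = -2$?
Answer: $2909 + \frac{\sqrt{6}}{3} \approx 2909.8$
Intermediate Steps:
$F = -4$ ($F = -2 - 2 = -4$)
$z = \sqrt{6} \approx 2.4495$
$N = -1 + \frac{\sqrt{6}}{3}$ ($N = \frac{-3 + \sqrt{6}}{3} = \left(-3 + \sqrt{6}\right) \frac{1}{3} = -1 + \frac{\sqrt{6}}{3} \approx -0.1835$)
$N + \left(7 F - 2\right) \left(-97\right) = \left(-1 + \frac{\sqrt{6}}{3}\right) + \left(7 \left(-4\right) - 2\right) \left(-97\right) = \left(-1 + \frac{\sqrt{6}}{3}\right) + \left(-28 - 2\right) \left(-97\right) = \left(-1 + \frac{\sqrt{6}}{3}\right) - -2910 = \left(-1 + \frac{\sqrt{6}}{3}\right) + 2910 = 2909 + \frac{\sqrt{6}}{3}$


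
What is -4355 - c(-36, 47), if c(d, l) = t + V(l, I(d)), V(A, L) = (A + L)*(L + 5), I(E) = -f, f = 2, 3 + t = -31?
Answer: -4456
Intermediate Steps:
t = -34 (t = -3 - 31 = -34)
I(E) = -2 (I(E) = -1*2 = -2)
V(A, L) = (5 + L)*(A + L) (V(A, L) = (A + L)*(5 + L) = (5 + L)*(A + L))
c(d, l) = -40 + 3*l (c(d, l) = -34 + ((-2)**2 + 5*l + 5*(-2) + l*(-2)) = -34 + (4 + 5*l - 10 - 2*l) = -34 + (-6 + 3*l) = -40 + 3*l)
-4355 - c(-36, 47) = -4355 - (-40 + 3*47) = -4355 - (-40 + 141) = -4355 - 1*101 = -4355 - 101 = -4456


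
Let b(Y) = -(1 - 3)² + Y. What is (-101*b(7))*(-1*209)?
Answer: 63327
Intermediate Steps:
b(Y) = -4 + Y (b(Y) = -1*(-2)² + Y = -1*4 + Y = -4 + Y)
(-101*b(7))*(-1*209) = (-101*(-4 + 7))*(-1*209) = -101*3*(-209) = -303*(-209) = 63327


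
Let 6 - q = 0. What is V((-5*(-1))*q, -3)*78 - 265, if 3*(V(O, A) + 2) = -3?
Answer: -499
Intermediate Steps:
q = 6 (q = 6 - 1*0 = 6 + 0 = 6)
V(O, A) = -3 (V(O, A) = -2 + (1/3)*(-3) = -2 - 1 = -3)
V((-5*(-1))*q, -3)*78 - 265 = -3*78 - 265 = -234 - 265 = -499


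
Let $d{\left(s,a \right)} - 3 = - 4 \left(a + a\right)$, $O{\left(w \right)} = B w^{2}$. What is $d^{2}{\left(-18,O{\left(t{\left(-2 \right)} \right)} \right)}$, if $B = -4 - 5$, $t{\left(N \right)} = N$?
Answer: $84681$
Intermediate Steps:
$B = -9$
$O{\left(w \right)} = - 9 w^{2}$
$d{\left(s,a \right)} = 3 - 8 a$ ($d{\left(s,a \right)} = 3 - 4 \left(a + a\right) = 3 - 4 \cdot 2 a = 3 - 8 a$)
$d^{2}{\left(-18,O{\left(t{\left(-2 \right)} \right)} \right)} = \left(3 - 8 \left(- 9 \left(-2\right)^{2}\right)\right)^{2} = \left(3 - 8 \left(\left(-9\right) 4\right)\right)^{2} = \left(3 - -288\right)^{2} = \left(3 + 288\right)^{2} = 291^{2} = 84681$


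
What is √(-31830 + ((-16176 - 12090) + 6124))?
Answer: 2*I*√13493 ≈ 232.32*I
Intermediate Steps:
√(-31830 + ((-16176 - 12090) + 6124)) = √(-31830 + (-28266 + 6124)) = √(-31830 - 22142) = √(-53972) = 2*I*√13493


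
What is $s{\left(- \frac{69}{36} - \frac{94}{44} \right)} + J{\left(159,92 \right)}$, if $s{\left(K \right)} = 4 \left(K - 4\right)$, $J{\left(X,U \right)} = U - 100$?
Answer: $- \frac{1327}{33} \approx -40.212$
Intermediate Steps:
$J{\left(X,U \right)} = -100 + U$
$s{\left(K \right)} = -16 + 4 K$ ($s{\left(K \right)} = 4 \left(-4 + K\right) = -16 + 4 K$)
$s{\left(- \frac{69}{36} - \frac{94}{44} \right)} + J{\left(159,92 \right)} = \left(-16 + 4 \left(- \frac{69}{36} - \frac{94}{44}\right)\right) + \left(-100 + 92\right) = \left(-16 + 4 \left(\left(-69\right) \frac{1}{36} - \frac{47}{22}\right)\right) - 8 = \left(-16 + 4 \left(- \frac{23}{12} - \frac{47}{22}\right)\right) - 8 = \left(-16 + 4 \left(- \frac{535}{132}\right)\right) - 8 = \left(-16 - \frac{535}{33}\right) - 8 = - \frac{1063}{33} - 8 = - \frac{1327}{33}$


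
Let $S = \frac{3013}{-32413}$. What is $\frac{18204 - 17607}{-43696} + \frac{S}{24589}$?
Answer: $- \frac{475942600477}{34825854317872} \approx -0.013666$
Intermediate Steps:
$S = - \frac{3013}{32413}$ ($S = 3013 \left(- \frac{1}{32413}\right) = - \frac{3013}{32413} \approx -0.092957$)
$\frac{18204 - 17607}{-43696} + \frac{S}{24589} = \frac{18204 - 17607}{-43696} - \frac{3013}{32413 \cdot 24589} = 597 \left(- \frac{1}{43696}\right) - \frac{3013}{797003257} = - \frac{597}{43696} - \frac{3013}{797003257} = - \frac{475942600477}{34825854317872}$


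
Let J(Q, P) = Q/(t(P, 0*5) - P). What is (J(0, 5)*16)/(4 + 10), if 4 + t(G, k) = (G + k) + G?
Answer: 0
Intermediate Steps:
t(G, k) = -4 + k + 2*G (t(G, k) = -4 + ((G + k) + G) = -4 + (k + 2*G) = -4 + k + 2*G)
J(Q, P) = Q/(-4 + P) (J(Q, P) = Q/((-4 + 0*5 + 2*P) - P) = Q/((-4 + 0 + 2*P) - P) = Q/((-4 + 2*P) - P) = Q/(-4 + P))
(J(0, 5)*16)/(4 + 10) = ((0/(-4 + 5))*16)/(4 + 10) = ((0/1)*16)/14 = ((0*1)*16)*(1/14) = (0*16)*(1/14) = 0*(1/14) = 0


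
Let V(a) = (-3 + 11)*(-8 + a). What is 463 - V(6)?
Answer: 479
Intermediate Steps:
V(a) = -64 + 8*a (V(a) = 8*(-8 + a) = -64 + 8*a)
463 - V(6) = 463 - (-64 + 8*6) = 463 - (-64 + 48) = 463 - 1*(-16) = 463 + 16 = 479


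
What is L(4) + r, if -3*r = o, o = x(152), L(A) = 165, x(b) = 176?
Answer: 319/3 ≈ 106.33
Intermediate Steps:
o = 176
r = -176/3 (r = -1/3*176 = -176/3 ≈ -58.667)
L(4) + r = 165 - 176/3 = 319/3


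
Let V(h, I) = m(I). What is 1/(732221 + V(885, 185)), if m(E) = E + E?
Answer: 1/732591 ≈ 1.3650e-6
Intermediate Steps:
m(E) = 2*E
V(h, I) = 2*I
1/(732221 + V(885, 185)) = 1/(732221 + 2*185) = 1/(732221 + 370) = 1/732591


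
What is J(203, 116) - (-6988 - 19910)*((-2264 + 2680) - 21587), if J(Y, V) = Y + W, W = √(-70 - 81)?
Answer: -569457355 + I*√151 ≈ -5.6946e+8 + 12.288*I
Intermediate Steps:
W = I*√151 (W = √(-151) = I*√151 ≈ 12.288*I)
J(Y, V) = Y + I*√151
J(203, 116) - (-6988 - 19910)*((-2264 + 2680) - 21587) = (203 + I*√151) - (-6988 - 19910)*((-2264 + 2680) - 21587) = (203 + I*√151) - (-26898)*(416 - 21587) = (203 + I*√151) - (-26898)*(-21171) = (203 + I*√151) - 1*569457558 = (203 + I*√151) - 569457558 = -569457355 + I*√151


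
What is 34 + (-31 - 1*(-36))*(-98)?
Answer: -456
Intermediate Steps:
34 + (-31 - 1*(-36))*(-98) = 34 + (-31 + 36)*(-98) = 34 + 5*(-98) = 34 - 490 = -456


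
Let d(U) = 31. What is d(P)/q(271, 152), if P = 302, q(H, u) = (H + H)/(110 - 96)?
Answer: 217/271 ≈ 0.80074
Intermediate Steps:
q(H, u) = H/7 (q(H, u) = (2*H)/14 = (2*H)*(1/14) = H/7)
d(P)/q(271, 152) = 31/(((⅐)*271)) = 31/(271/7) = 31*(7/271) = 217/271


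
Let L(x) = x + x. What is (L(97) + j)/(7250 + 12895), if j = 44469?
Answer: 44663/20145 ≈ 2.2171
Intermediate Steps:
L(x) = 2*x
(L(97) + j)/(7250 + 12895) = (2*97 + 44469)/(7250 + 12895) = (194 + 44469)/20145 = 44663*(1/20145) = 44663/20145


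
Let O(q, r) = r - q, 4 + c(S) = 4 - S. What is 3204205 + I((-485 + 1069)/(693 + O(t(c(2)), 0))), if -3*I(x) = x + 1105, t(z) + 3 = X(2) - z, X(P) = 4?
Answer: 3315970658/1035 ≈ 3.2038e+6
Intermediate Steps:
c(S) = -S (c(S) = -4 + (4 - S) = -S)
t(z) = 1 - z (t(z) = -3 + (4 - z) = 1 - z)
I(x) = -1105/3 - x/3 (I(x) = -(x + 1105)/3 = -(1105 + x)/3 = -1105/3 - x/3)
3204205 + I((-485 + 1069)/(693 + O(t(c(2)), 0))) = 3204205 + (-1105/3 - (-485 + 1069)/(3*(693 + (0 - (1 - (-1)*2))))) = 3204205 + (-1105/3 - 584/(3*(693 + (0 - (1 - 1*(-2)))))) = 3204205 + (-1105/3 - 584/(3*(693 + (0 - (1 + 2))))) = 3204205 + (-1105/3 - 584/(3*(693 + (0 - 1*3)))) = 3204205 + (-1105/3 - 584/(3*(693 + (0 - 3)))) = 3204205 + (-1105/3 - 584/(3*(693 - 3))) = 3204205 + (-1105/3 - 584/(3*690)) = 3204205 + (-1105/3 - 1/3*292/345) = 3204205 + (-1105/3 - 292/1035) = 3204205 - 381517/1035 = 3315970658/1035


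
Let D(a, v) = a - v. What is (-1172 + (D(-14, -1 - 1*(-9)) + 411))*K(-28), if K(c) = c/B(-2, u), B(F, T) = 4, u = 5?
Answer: 5481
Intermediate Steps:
K(c) = c/4
(-1172 + (D(-14, -1 - 1*(-9)) + 411))*K(-28) = (-1172 + ((-14 - (-1 - 1*(-9))) + 411))*((¼)*(-28)) = (-1172 + ((-14 - (-1 + 9)) + 411))*(-7) = (-1172 + ((-14 - 1*8) + 411))*(-7) = (-1172 + ((-14 - 8) + 411))*(-7) = (-1172 + (-22 + 411))*(-7) = (-1172 + 389)*(-7) = -783*(-7) = 5481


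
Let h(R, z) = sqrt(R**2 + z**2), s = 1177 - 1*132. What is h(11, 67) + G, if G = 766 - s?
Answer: -279 + sqrt(4610) ≈ -211.10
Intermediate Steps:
s = 1045 (s = 1177 - 132 = 1045)
G = -279 (G = 766 - 1*1045 = 766 - 1045 = -279)
h(11, 67) + G = sqrt(11**2 + 67**2) - 279 = sqrt(121 + 4489) - 279 = sqrt(4610) - 279 = -279 + sqrt(4610)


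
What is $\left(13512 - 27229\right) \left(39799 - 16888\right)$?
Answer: $-314270187$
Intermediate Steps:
$\left(13512 - 27229\right) \left(39799 - 16888\right) = \left(-13717\right) 22911 = -314270187$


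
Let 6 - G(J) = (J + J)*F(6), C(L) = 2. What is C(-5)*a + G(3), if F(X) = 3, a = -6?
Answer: -24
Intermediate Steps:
G(J) = 6 - 6*J (G(J) = 6 - (J + J)*3 = 6 - 2*J*3 = 6 - 6*J)
C(-5)*a + G(3) = 2*(-6) + (6 - 6*3) = -12 + (6 - 18) = -12 - 12 = -24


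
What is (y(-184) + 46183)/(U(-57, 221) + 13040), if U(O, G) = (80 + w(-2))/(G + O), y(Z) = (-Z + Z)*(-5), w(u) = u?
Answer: 3787006/1069319 ≈ 3.5415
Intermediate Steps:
y(Z) = 0 (y(Z) = 0*(-5) = 0)
U(O, G) = 78/(G + O) (U(O, G) = (80 - 2)/(G + O) = 78/(G + O))
(y(-184) + 46183)/(U(-57, 221) + 13040) = (0 + 46183)/(78/(221 - 57) + 13040) = 46183/(78/164 + 13040) = 46183/(78*(1/164) + 13040) = 46183/(39/82 + 13040) = 46183/(1069319/82) = 46183*(82/1069319) = 3787006/1069319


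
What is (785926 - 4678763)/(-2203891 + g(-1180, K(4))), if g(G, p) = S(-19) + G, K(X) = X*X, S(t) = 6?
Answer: 3892837/2205065 ≈ 1.7654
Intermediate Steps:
K(X) = X²
g(G, p) = 6 + G
(785926 - 4678763)/(-2203891 + g(-1180, K(4))) = (785926 - 4678763)/(-2203891 + (6 - 1180)) = -3892837/(-2203891 - 1174) = -3892837/(-2205065) = -3892837*(-1/2205065) = 3892837/2205065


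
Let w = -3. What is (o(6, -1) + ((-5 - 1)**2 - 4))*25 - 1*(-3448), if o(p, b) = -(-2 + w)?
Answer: 4373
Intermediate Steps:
o(p, b) = 5 (o(p, b) = -(-2 - 3) = -1*(-5) = 5)
(o(6, -1) + ((-5 - 1)**2 - 4))*25 - 1*(-3448) = (5 + ((-5 - 1)**2 - 4))*25 - 1*(-3448) = (5 + ((-6)**2 - 4))*25 + 3448 = (5 + (36 - 4))*25 + 3448 = (5 + 32)*25 + 3448 = 37*25 + 3448 = 925 + 3448 = 4373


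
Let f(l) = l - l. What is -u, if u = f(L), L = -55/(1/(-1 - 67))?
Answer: 0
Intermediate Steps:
L = 3740 (L = -55/(1/(-68)) = -55/(-1/68) = -55*(-68) = 3740)
f(l) = 0
u = 0
-u = -1*0 = 0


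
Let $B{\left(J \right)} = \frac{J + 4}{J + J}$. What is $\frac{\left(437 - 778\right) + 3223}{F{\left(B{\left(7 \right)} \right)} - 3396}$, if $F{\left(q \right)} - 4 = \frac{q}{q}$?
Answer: $- \frac{2882}{3391} \approx -0.8499$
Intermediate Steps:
$B{\left(J \right)} = \frac{4 + J}{2 J}$
$F{\left(q \right)} = 5$ ($F{\left(q \right)} = 4 + \frac{q}{q} = 4 + 1 = 5$)
$\frac{\left(437 - 778\right) + 3223}{F{\left(B{\left(7 \right)} \right)} - 3396} = \frac{\left(437 - 778\right) + 3223}{5 - 3396} = \frac{-341 + 3223}{-3391} = 2882 \left(- \frac{1}{3391}\right) = - \frac{2882}{3391}$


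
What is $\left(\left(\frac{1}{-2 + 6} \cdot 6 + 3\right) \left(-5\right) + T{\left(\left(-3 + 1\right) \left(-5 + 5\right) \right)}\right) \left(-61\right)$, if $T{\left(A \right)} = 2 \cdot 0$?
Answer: $\frac{2745}{2} \approx 1372.5$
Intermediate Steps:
$T{\left(A \right)} = 0$
$\left(\left(\frac{1}{-2 + 6} \cdot 6 + 3\right) \left(-5\right) + T{\left(\left(-3 + 1\right) \left(-5 + 5\right) \right)}\right) \left(-61\right) = \left(\left(\frac{1}{-2 + 6} \cdot 6 + 3\right) \left(-5\right) + 0\right) \left(-61\right) = \left(\left(\frac{1}{4} \cdot 6 + 3\right) \left(-5\right) + 0\right) \left(-61\right) = \left(\left(\frac{3}{2} + 3\right) \left(-5\right) + 0\right) \left(-61\right) = \left(\frac{9}{2} \left(-5\right) + 0\right) \left(-61\right) = \left(- \frac{45}{2} + 0\right) \left(-61\right) = \left(- \frac{45}{2}\right) \left(-61\right) = \frac{2745}{2}$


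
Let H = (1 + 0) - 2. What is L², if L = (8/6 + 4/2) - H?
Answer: 169/9 ≈ 18.778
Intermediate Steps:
H = -1 (H = 1 - 2 = -1)
L = 13/3 (L = (8/6 + 4/2) - 1*(-1) = (8*(⅙) + 4*(½)) + 1 = (4/3 + 2) + 1 = 10/3 + 1 = 13/3 ≈ 4.3333)
L² = (13/3)² = 169/9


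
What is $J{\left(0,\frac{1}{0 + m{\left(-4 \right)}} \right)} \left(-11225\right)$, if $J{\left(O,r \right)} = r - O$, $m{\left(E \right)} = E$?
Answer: $\frac{11225}{4} \approx 2806.3$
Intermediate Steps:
$J{\left(0,\frac{1}{0 + m{\left(-4 \right)}} \right)} \left(-11225\right) = \left(\frac{1}{0 - 4} - 0\right) \left(-11225\right) = \left(\frac{1}{-4} + 0\right) \left(-11225\right) = \left(- \frac{1}{4} + 0\right) \left(-11225\right) = \left(- \frac{1}{4}\right) \left(-11225\right) = \frac{11225}{4}$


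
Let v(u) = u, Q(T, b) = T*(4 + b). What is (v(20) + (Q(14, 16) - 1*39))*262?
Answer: 68382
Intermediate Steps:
(v(20) + (Q(14, 16) - 1*39))*262 = (20 + (14*(4 + 16) - 1*39))*262 = (20 + (14*20 - 39))*262 = (20 + (280 - 39))*262 = (20 + 241)*262 = 261*262 = 68382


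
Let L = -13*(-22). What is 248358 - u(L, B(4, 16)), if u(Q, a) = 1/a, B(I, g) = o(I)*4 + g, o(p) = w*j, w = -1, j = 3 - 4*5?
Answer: 20862071/84 ≈ 2.4836e+5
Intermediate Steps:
j = -17 (j = 3 - 20 = -17)
L = 286
o(p) = 17 (o(p) = -1*(-17) = 17)
B(I, g) = 68 + g (B(I, g) = 17*4 + g = 68 + g)
248358 - u(L, B(4, 16)) = 248358 - 1/(68 + 16) = 248358 - 1/84 = 20862071/84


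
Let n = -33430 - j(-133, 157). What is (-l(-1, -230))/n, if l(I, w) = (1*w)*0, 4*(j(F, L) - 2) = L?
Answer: 0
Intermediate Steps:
j(F, L) = 2 + L/4
n = -133885/4 (n = -33430 - (2 + (¼)*157) = -33430 - (2 + 157/4) = -33430 - 1*165/4 = -33430 - 165/4 = -133885/4 ≈ -33471.)
l(I, w) = 0 (l(I, w) = w*0 = 0)
(-l(-1, -230))/n = (-1*0)/(-133885/4) = 0*(-4/133885) = 0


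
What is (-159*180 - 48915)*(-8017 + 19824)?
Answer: -915455745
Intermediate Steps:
(-159*180 - 48915)*(-8017 + 19824) = (-28620 - 48915)*11807 = -77535*11807 = -915455745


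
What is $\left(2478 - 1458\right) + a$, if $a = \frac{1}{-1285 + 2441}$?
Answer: $\frac{1179121}{1156} \approx 1020.0$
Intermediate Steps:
$a = \frac{1}{1156} \approx 0.00086505$
$\left(2478 - 1458\right) + a = \left(2478 - 1458\right) + \frac{1}{1156} = 1020 + \frac{1}{1156} = \frac{1179121}{1156}$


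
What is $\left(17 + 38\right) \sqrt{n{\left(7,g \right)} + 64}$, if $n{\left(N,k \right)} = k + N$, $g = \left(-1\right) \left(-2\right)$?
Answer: $55 \sqrt{73} \approx 469.92$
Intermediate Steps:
$g = 2$
$n{\left(N,k \right)} = N + k$
$\left(17 + 38\right) \sqrt{n{\left(7,g \right)} + 64} = \left(17 + 38\right) \sqrt{\left(7 + 2\right) + 64} = 55 \sqrt{9 + 64} = 55 \sqrt{73}$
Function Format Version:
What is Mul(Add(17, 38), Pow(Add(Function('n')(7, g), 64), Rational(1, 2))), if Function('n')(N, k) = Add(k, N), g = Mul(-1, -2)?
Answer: Mul(55, Pow(73, Rational(1, 2))) ≈ 469.92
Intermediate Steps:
g = 2
Function('n')(N, k) = Add(N, k)
Mul(Add(17, 38), Pow(Add(Function('n')(7, g), 64), Rational(1, 2))) = Mul(Add(17, 38), Pow(Add(Add(7, 2), 64), Rational(1, 2))) = Mul(55, Pow(Add(9, 64), Rational(1, 2))) = Mul(55, Pow(73, Rational(1, 2)))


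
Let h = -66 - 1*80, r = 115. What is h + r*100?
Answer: 11354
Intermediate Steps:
h = -146 (h = -66 - 80 = -146)
h + r*100 = -146 + 115*100 = -146 + 11500 = 11354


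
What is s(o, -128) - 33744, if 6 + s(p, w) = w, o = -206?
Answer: -33878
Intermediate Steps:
s(p, w) = -6 + w
s(o, -128) - 33744 = (-6 - 128) - 33744 = -134 - 33744 = -33878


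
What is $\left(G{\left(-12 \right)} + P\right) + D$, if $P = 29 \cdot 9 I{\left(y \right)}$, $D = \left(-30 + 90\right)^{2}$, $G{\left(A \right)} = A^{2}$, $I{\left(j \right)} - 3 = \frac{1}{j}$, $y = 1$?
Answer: $4788$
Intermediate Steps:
$I{\left(j \right)} = 3 + \frac{1}{j}$
$D = 3600$ ($D = 60^{2} = 3600$)
$P = 1044$ ($P = 29 \cdot 9 \left(3 + 1^{-1}\right) = 261 \left(3 + 1\right) = 261 \cdot 4 = 1044$)
$\left(G{\left(-12 \right)} + P\right) + D = \left(\left(-12\right)^{2} + 1044\right) + 3600 = \left(144 + 1044\right) + 3600 = 1188 + 3600 = 4788$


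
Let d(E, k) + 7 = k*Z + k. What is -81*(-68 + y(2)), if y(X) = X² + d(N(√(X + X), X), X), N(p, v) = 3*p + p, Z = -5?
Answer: 6399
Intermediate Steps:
N(p, v) = 4*p
d(E, k) = -7 - 4*k (d(E, k) = -7 + (k*(-5) + k) = -7 + (-5*k + k) = -7 - 4*k)
y(X) = -7 + X² - 4*X (y(X) = X² + (-7 - 4*X) = -7 + X² - 4*X)
-81*(-68 + y(2)) = -81*(-68 + (-7 + 2² - 4*2)) = -81*(-68 + (-7 + 4 - 8)) = -81*(-68 - 11) = -81*(-79) = 6399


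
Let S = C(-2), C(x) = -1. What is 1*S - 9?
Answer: -10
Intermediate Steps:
S = -1
1*S - 9 = 1*(-1) - 9 = -1 - 9 = -10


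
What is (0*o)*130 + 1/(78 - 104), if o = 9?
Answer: -1/26 ≈ -0.038462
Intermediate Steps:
(0*o)*130 + 1/(78 - 104) = (0*9)*130 + 1/(78 - 104) = 0*130 + 1/(-26) = 0 - 1/26 = -1/26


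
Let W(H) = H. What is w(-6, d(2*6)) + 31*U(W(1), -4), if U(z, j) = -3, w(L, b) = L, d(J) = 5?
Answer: -99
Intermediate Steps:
w(-6, d(2*6)) + 31*U(W(1), -4) = -6 + 31*(-3) = -6 - 93 = -99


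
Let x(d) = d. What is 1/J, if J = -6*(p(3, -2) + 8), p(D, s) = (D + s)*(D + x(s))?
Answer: -1/54 ≈ -0.018519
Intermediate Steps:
p(D, s) = (D + s)² (p(D, s) = (D + s)*(D + s) = (D + s)²)
J = -54 (J = -6*((3² + (-2)² + 2*3*(-2)) + 8) = -6*((9 + 4 - 12) + 8) = -6*(1 + 8) = -6*9 = -54)
1/J = 1/(-54) = -1/54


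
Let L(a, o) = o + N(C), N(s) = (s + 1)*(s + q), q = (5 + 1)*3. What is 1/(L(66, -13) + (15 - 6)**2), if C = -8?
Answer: -1/2 ≈ -0.50000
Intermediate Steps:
q = 18 (q = 6*3 = 18)
N(s) = (1 + s)*(18 + s) (N(s) = (s + 1)*(s + 18) = (1 + s)*(18 + s))
L(a, o) = -70 + o (L(a, o) = o + (18 + (-8)**2 + 19*(-8)) = o + (18 + 64 - 152) = o - 70 = -70 + o)
1/(L(66, -13) + (15 - 6)**2) = 1/((-70 - 13) + (15 - 6)**2) = 1/(-83 + 9**2) = 1/(-83 + 81) = 1/(-2) = -1/2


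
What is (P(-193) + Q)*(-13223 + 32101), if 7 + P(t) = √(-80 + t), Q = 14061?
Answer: 265311412 + 18878*I*√273 ≈ 2.6531e+8 + 3.1192e+5*I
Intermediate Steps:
P(t) = -7 + √(-80 + t)
(P(-193) + Q)*(-13223 + 32101) = ((-7 + √(-80 - 193)) + 14061)*(-13223 + 32101) = ((-7 + √(-273)) + 14061)*18878 = ((-7 + I*√273) + 14061)*18878 = (14054 + I*√273)*18878 = 265311412 + 18878*I*√273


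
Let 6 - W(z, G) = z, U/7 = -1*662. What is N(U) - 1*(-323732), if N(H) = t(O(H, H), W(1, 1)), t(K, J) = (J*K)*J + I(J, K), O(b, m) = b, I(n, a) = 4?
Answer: 207886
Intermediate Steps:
U = -4634 (U = 7*(-1*662) = 7*(-662) = -4634)
W(z, G) = 6 - z
t(K, J) = 4 + K*J**2 (t(K, J) = (J*K)*J + 4 = K*J**2 + 4 = 4 + K*J**2)
N(H) = 4 + 25*H (N(H) = 4 + H*(6 - 1*1)**2 = 4 + H*(6 - 1)**2 = 4 + H*5**2 = 4 + H*25 = 4 + 25*H)
N(U) - 1*(-323732) = (4 + 25*(-4634)) - 1*(-323732) = (4 - 115850) + 323732 = -115846 + 323732 = 207886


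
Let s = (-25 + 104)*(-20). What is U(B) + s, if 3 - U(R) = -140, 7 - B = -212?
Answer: -1437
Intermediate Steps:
B = 219 (B = 7 - 1*(-212) = 7 + 212 = 219)
s = -1580 (s = 79*(-20) = -1580)
U(R) = 143 (U(R) = 3 - 1*(-140) = 3 + 140 = 143)
U(B) + s = 143 - 1580 = -1437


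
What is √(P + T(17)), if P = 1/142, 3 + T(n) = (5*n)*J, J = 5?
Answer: 5*√340374/142 ≈ 20.543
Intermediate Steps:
T(n) = -3 + 25*n (T(n) = -3 + (5*n)*5 = -3 + 25*n)
P = 1/142 ≈ 0.0070423
√(P + T(17)) = √(1/142 + (-3 + 25*17)) = √(1/142 + (-3 + 425)) = √(1/142 + 422) = √(59925/142) = 5*√340374/142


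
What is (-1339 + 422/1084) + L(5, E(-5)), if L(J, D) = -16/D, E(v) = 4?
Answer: -727695/542 ≈ -1342.6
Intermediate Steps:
(-1339 + 422/1084) + L(5, E(-5)) = (-1339 + 422/1084) - 16/4 = (-1339 + 422*(1/1084)) - 16*¼ = (-1339 + 211/542) - 4 = -725527/542 - 4 = -727695/542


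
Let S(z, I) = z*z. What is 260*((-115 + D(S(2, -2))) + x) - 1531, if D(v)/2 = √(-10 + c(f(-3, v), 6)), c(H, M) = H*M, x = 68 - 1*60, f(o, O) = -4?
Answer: -29351 + 520*I*√34 ≈ -29351.0 + 3032.1*I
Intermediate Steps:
S(z, I) = z²
x = 8 (x = 68 - 60 = 8)
D(v) = 2*I*√34 (D(v) = 2*√(-10 - 4*6) = 2*√(-10 - 24) = 2*√(-34) = 2*(I*√34) = 2*I*√34)
260*((-115 + D(S(2, -2))) + x) - 1531 = 260*((-115 + 2*I*√34) + 8) - 1531 = 260*(-107 + 2*I*√34) - 1531 = (-27820 + 520*I*√34) - 1531 = -29351 + 520*I*√34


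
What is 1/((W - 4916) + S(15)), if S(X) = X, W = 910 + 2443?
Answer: -1/1548 ≈ -0.00064600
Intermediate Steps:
W = 3353
1/((W - 4916) + S(15)) = 1/((3353 - 4916) + 15) = 1/(-1563 + 15) = 1/(-1548) = -1/1548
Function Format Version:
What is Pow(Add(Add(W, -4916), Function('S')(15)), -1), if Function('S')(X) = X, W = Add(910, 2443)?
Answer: Rational(-1, 1548) ≈ -0.00064600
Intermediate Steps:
W = 3353
Pow(Add(Add(W, -4916), Function('S')(15)), -1) = Pow(Add(Add(3353, -4916), 15), -1) = Pow(Add(-1563, 15), -1) = Pow(-1548, -1) = Rational(-1, 1548)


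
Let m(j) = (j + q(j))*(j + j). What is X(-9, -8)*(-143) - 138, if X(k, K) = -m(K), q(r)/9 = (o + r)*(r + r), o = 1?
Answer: -2288138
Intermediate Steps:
q(r) = 18*r*(1 + r) (q(r) = 9*((1 + r)*(r + r)) = 9*((1 + r)*(2*r)) = 9*(2*r*(1 + r)) = 18*r*(1 + r))
m(j) = 2*j*(j + 18*j*(1 + j)) (m(j) = (j + 18*j*(1 + j))*(j + j) = (j + 18*j*(1 + j))*(2*j) = 2*j*(j + 18*j*(1 + j)))
X(k, K) = -K²*(38 + 36*K)
X(-9, -8)*(-143) - 138 = ((-8)²*(-38 - 36*(-8)))*(-143) - 138 = (64*(-38 + 288))*(-143) - 138 = (64*250)*(-143) - 138 = 16000*(-143) - 138 = -2288000 - 138 = -2288138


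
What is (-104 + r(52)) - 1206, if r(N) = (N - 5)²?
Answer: 899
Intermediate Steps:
r(N) = (-5 + N)²
(-104 + r(52)) - 1206 = (-104 + (-5 + 52)²) - 1206 = (-104 + 47²) - 1206 = (-104 + 2209) - 1206 = 2105 - 1206 = 899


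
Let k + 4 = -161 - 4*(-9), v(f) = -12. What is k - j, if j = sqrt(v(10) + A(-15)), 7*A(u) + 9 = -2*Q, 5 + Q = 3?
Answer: -129 - I*sqrt(623)/7 ≈ -129.0 - 3.5657*I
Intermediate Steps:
Q = -2 (Q = -5 + 3 = -2)
A(u) = -5/7 (A(u) = -9/7 + (-2*(-2))/7 = -9/7 + (1/7)*4 = -9/7 + 4/7 = -5/7)
j = I*sqrt(623)/7 (j = sqrt(-12 - 5/7) = sqrt(-89/7) = I*sqrt(623)/7 ≈ 3.5657*I)
k = -129 (k = -4 + (-161 - 4*(-9)) = -4 + (-161 + 36) = -4 - 125 = -129)
k - j = -129 - I*sqrt(623)/7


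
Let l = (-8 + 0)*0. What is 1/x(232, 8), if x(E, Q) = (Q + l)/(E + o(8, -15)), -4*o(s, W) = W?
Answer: 943/32 ≈ 29.469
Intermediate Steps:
o(s, W) = -W/4
l = 0 (l = -8*0 = 0)
x(E, Q) = Q/(15/4 + E) (x(E, Q) = (Q + 0)/(E - 1/4*(-15)) = Q/(E + 15/4) = Q/(15/4 + E))
1/x(232, 8) = 1/(4*8/(15 + 4*232)) = 1/(4*8/(15 + 928)) = 1/(4*8/943) = 1/(4*8*(1/943)) = 1/(32/943) = 943/32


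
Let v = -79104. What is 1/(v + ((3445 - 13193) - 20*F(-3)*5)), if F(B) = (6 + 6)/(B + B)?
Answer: -1/88652 ≈ -1.1280e-5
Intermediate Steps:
F(B) = 6/B (F(B) = 12/((2*B)) = 12*(1/(2*B)) = 6/B)
1/(v + ((3445 - 13193) - 20*F(-3)*5)) = 1/(-79104 + ((3445 - 13193) - 120/(-3)*5)) = 1/(-79104 + (-9748 - 120*(-1)/3*5)) = 1/(-79104 + (-9748 - 20*(-2)*5)) = 1/(-79104 + (-9748 + 40*5)) = 1/(-79104 + (-9748 + 200)) = 1/(-79104 - 9548) = 1/(-88652) = -1/88652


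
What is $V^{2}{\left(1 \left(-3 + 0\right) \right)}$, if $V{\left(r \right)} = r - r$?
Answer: $0$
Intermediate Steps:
$V{\left(r \right)} = 0$
$V^{2}{\left(1 \left(-3 + 0\right) \right)} = 0^{2} = 0$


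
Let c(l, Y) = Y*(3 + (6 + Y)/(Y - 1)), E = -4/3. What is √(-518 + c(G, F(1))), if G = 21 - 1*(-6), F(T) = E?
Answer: I*√4674/3 ≈ 22.789*I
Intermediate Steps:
E = -4/3 (E = -4*⅓ = -4/3 ≈ -1.3333)
F(T) = -4/3
G = 27 (G = 21 + 6 = 27)
c(l, Y) = Y*(3 + (6 + Y)/(-1 + Y))
√(-518 + c(G, F(1))) = √(-518 - 4*(3 + 4*(-4/3))/(3*(-1 - 4/3))) = √(-518 - 4*(3 - 16/3)/(3*(-7/3))) = √(-518 - 4/3*(-3/7)*(-7/3)) = √(-518 - 4/3) = √(-1558/3) = I*√4674/3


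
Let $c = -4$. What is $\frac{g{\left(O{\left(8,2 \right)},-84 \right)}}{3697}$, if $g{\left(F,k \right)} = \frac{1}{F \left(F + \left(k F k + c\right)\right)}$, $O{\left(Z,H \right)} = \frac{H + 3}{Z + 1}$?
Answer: $\frac{81}{651577765} \approx 1.2431 \cdot 10^{-7}$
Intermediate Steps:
$O{\left(Z,H \right)} = \frac{3 + H}{1 + Z}$
$g{\left(F,k \right)} = \frac{1}{F \left(-4 + F + F k^{2}\right)}$ ($g{\left(F,k \right)} = \frac{1}{F \left(F + \left(k F k - 4\right)\right)} = \frac{1}{F \left(F + \left(F k k - 4\right)\right)} = \frac{1}{F \left(F + \left(F k^{2} - 4\right)\right)} = \frac{1}{F \left(F + \left(-4 + F k^{2}\right)\right)} = \frac{1}{F \left(-4 + F + F k^{2}\right)}$)
$\frac{g{\left(O{\left(8,2 \right)},-84 \right)}}{3697} = \frac{\frac{1}{\frac{1}{1 + 8} \left(3 + 2\right)} \frac{1}{-4 + \frac{3 + 2}{1 + 8} + \frac{3 + 2}{1 + 8} \left(-84\right)^{2}}}{3697} = \frac{1}{\frac{1}{9} \cdot 5 \left(-4 + \frac{1}{9} \cdot 5 + \frac{1}{9} \cdot 5 \cdot 7056\right)} \frac{1}{3697} = \frac{1}{\frac{5}{9} \left(-4 + \frac{5}{9} + \frac{5}{9} \cdot 7056\right)} \frac{1}{3697} = \frac{9}{5 \left(-4 + \frac{5}{9} + 3920\right)} \frac{1}{3697} = \frac{9}{5 \cdot \frac{35249}{9}} \cdot \frac{1}{3697} = \frac{9}{5} \cdot \frac{9}{35249} \cdot \frac{1}{3697} = \frac{81}{176245} \cdot \frac{1}{3697} = \frac{81}{651577765}$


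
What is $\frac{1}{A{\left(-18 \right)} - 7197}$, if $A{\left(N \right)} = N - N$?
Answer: $- \frac{1}{7197} \approx -0.00013895$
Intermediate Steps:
$A{\left(N \right)} = 0$
$\frac{1}{A{\left(-18 \right)} - 7197} = \frac{1}{0 - 7197} = \frac{1}{-7197} = - \frac{1}{7197}$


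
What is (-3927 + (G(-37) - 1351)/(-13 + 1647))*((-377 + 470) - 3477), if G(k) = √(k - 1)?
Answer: 10859372748/817 - 1692*I*√38/817 ≈ 1.3292e+7 - 12.766*I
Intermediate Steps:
G(k) = √(-1 + k)
(-3927 + (G(-37) - 1351)/(-13 + 1647))*((-377 + 470) - 3477) = (-3927 + (√(-1 - 37) - 1351)/(-13 + 1647))*((-377 + 470) - 3477) = (-3927 + (√(-38) - 1351)/1634)*(93 - 3477) = (-3927 + (I*√38 - 1351)*(1/1634))*(-3384) = (-3927 + (-1351 + I*√38)*(1/1634))*(-3384) = (-3927 + (-1351/1634 + I*√38/1634))*(-3384) = (-6418069/1634 + I*√38/1634)*(-3384) = 10859372748/817 - 1692*I*√38/817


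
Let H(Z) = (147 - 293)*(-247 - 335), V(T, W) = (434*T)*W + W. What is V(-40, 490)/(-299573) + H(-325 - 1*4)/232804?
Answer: 501416297149/17435448173 ≈ 28.758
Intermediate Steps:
V(T, W) = W + 434*T*W (V(T, W) = 434*T*W + W = W + 434*T*W)
H(Z) = 84972 (H(Z) = -146*(-582) = 84972)
V(-40, 490)/(-299573) + H(-325 - 1*4)/232804 = (490*(1 + 434*(-40)))/(-299573) + 84972/232804 = (490*(1 - 17360))*(-1/299573) + 84972*(1/232804) = (490*(-17359))*(-1/299573) + 21243/58201 = -8505910*(-1/299573) + 21243/58201 = 8505910/299573 + 21243/58201 = 501416297149/17435448173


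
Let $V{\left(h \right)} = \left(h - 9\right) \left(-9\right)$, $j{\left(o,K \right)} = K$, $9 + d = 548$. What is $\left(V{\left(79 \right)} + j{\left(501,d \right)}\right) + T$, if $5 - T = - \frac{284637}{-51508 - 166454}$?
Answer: $- \frac{6343123}{72654} \approx -87.306$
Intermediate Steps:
$d = 539$ ($d = -9 + 548 = 539$)
$T = \frac{268391}{72654}$ ($T = 5 - - \frac{284637}{-51508 - 166454} = 5 - - \frac{284637}{-217962} = 5 - \left(-284637\right) \left(- \frac{1}{217962}\right) = 5 - \frac{94879}{72654} = \frac{268391}{72654} \approx 3.6941$)
$V{\left(h \right)} = 81 - 9 h$ ($V{\left(h \right)} = \left(-9 + h\right) \left(-9\right) = 81 - 9 h$)
$\left(V{\left(79 \right)} + j{\left(501,d \right)}\right) + T = \left(\left(81 - 711\right) + 539\right) + \frac{268391}{72654} = \left(-630 + 539\right) + \frac{268391}{72654} = -91 + \frac{268391}{72654} = - \frac{6343123}{72654}$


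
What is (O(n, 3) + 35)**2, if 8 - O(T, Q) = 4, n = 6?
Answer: 1521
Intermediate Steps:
O(T, Q) = 4 (O(T, Q) = 8 - 1*4 = 8 - 4 = 4)
(O(n, 3) + 35)**2 = (4 + 35)**2 = 39**2 = 1521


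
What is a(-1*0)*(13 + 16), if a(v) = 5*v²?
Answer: 0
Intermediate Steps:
a(-1*0)*(13 + 16) = (5*(-1*0)²)*(13 + 16) = (5*0²)*29 = (5*0)*29 = 0*29 = 0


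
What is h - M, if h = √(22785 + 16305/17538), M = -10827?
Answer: 10827 + √778725462070/5846 ≈ 10978.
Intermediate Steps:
h = √778725462070/5846 (h = √(22785 + 16305*(1/17538)) = √(22785 + 5435/5846) = √(133206545/5846) = √778725462070/5846 ≈ 150.95)
h - M = √778725462070/5846 - 1*(-10827) = √778725462070/5846 + 10827 = 10827 + √778725462070/5846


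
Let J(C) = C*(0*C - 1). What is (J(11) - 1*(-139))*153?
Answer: 19584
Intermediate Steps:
J(C) = -C (J(C) = C*(0 - 1) = C*(-1) = -C)
(J(11) - 1*(-139))*153 = (-1*11 - 1*(-139))*153 = (-11 + 139)*153 = 128*153 = 19584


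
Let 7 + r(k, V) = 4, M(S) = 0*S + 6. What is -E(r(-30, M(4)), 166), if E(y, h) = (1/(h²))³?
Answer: -1/20924183895616 ≈ -4.7792e-14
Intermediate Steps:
M(S) = 6 (M(S) = 0 + 6 = 6)
r(k, V) = -3 (r(k, V) = -7 + 4 = -3)
E(y, h) = h⁻⁶ (E(y, h) = (h⁻²)³ = h⁻⁶)
-E(r(-30, M(4)), 166) = -1/166⁶ = -1*1/20924183895616 = -1/20924183895616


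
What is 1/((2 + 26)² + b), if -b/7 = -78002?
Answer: 1/546798 ≈ 1.8288e-6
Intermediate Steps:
b = 546014 (b = -7*(-78002) = 546014)
1/((2 + 26)² + b) = 1/((2 + 26)² + 546014) = 1/(28² + 546014) = 1/(784 + 546014) = 1/546798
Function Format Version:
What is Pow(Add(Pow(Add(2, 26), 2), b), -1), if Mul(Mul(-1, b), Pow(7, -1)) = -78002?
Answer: Rational(1, 546798) ≈ 1.8288e-6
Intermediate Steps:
b = 546014 (b = Mul(-7, -78002) = 546014)
Pow(Add(Pow(Add(2, 26), 2), b), -1) = Pow(Add(Pow(Add(2, 26), 2), 546014), -1) = Pow(Add(Pow(28, 2), 546014), -1) = Pow(Add(784, 546014), -1) = Pow(546798, -1) = Rational(1, 546798)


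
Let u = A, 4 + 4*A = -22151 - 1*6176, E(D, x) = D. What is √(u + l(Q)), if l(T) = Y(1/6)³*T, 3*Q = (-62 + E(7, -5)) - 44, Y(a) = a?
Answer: I*√1019938/12 ≈ 84.16*I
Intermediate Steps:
A = -28331/4 (A = -1 + (-22151 - 1*6176)/4 = -1 + (-22151 - 6176)/4 = -1 + (¼)*(-28327) = -1 - 28327/4 = -28331/4 ≈ -7082.8)
u = -28331/4 ≈ -7082.8
Q = -33 (Q = ((-62 + 7) - 44)/3 = (-55 - 44)/3 = (⅓)*(-99) = -33)
l(T) = T/216 (l(T) = (1/6)³*T = (⅙)³*T = T/216)
√(u + l(Q)) = √(-28331/4 + (1/216)*(-33)) = √(-28331/4 - 11/72) = √(-509969/72) = I*√1019938/12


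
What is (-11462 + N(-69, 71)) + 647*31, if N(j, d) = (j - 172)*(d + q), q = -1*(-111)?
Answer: -35267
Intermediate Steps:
q = 111
N(j, d) = (-172 + j)*(111 + d) (N(j, d) = (j - 172)*(d + 111) = (-172 + j)*(111 + d))
(-11462 + N(-69, 71)) + 647*31 = (-11462 + (-19092 - 172*71 + 111*(-69) + 71*(-69))) + 647*31 = (-11462 + (-19092 - 12212 - 7659 - 4899)) + 20057 = (-11462 - 43862) + 20057 = -55324 + 20057 = -35267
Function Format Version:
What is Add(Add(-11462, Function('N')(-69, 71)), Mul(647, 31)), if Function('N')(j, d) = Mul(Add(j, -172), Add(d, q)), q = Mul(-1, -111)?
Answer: -35267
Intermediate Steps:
q = 111
Function('N')(j, d) = Mul(Add(-172, j), Add(111, d)) (Function('N')(j, d) = Mul(Add(j, -172), Add(d, 111)) = Mul(Add(-172, j), Add(111, d)))
Add(Add(-11462, Function('N')(-69, 71)), Mul(647, 31)) = Add(Add(-11462, Add(-19092, Mul(-172, 71), Mul(111, -69), Mul(71, -69))), Mul(647, 31)) = Add(Add(-11462, Add(-19092, -12212, -7659, -4899)), 20057) = Add(Add(-11462, -43862), 20057) = Add(-55324, 20057) = -35267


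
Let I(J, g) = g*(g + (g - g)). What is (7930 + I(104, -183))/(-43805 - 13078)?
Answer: -41419/56883 ≈ -0.72814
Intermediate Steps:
I(J, g) = g**2 (I(J, g) = g*(g + 0) = g*g = g**2)
(7930 + I(104, -183))/(-43805 - 13078) = (7930 + (-183)**2)/(-43805 - 13078) = (7930 + 33489)/(-56883) = 41419*(-1/56883) = -41419/56883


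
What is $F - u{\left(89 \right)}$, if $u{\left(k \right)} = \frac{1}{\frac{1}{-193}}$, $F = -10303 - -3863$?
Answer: $-6247$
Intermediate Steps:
$F = -6440$ ($F = -10303 + 3863 = -6440$)
$u{\left(k \right)} = -193$ ($u{\left(k \right)} = \frac{1}{- \frac{1}{193}} = -193$)
$F - u{\left(89 \right)} = -6440 - -193 = -6440 + 193 = -6247$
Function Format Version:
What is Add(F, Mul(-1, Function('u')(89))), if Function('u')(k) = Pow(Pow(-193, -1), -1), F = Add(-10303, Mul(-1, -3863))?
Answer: -6247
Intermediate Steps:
F = -6440 (F = Add(-10303, 3863) = -6440)
Function('u')(k) = -193 (Function('u')(k) = Pow(Rational(-1, 193), -1) = -193)
Add(F, Mul(-1, Function('u')(89))) = Add(-6440, Mul(-1, -193)) = Add(-6440, 193) = -6247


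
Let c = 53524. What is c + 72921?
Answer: 126445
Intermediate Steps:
c + 72921 = 53524 + 72921 = 126445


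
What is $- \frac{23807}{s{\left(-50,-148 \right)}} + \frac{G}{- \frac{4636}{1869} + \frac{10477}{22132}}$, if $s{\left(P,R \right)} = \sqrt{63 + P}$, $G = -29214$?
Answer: $\frac{1208428579512}{83022439} - \frac{23807 \sqrt{13}}{13} \approx 7952.6$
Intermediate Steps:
$- \frac{23807}{s{\left(-50,-148 \right)}} + \frac{G}{- \frac{4636}{1869} + \frac{10477}{22132}} = - \frac{23807}{\sqrt{63 - 50}} - \frac{29214}{- \frac{4636}{1869} + \frac{10477}{22132}} = - \frac{23807}{\sqrt{13}} - \frac{29214}{\left(-4636\right) \frac{1}{1869} + 10477 \cdot \frac{1}{22132}} = - 23807 \frac{\sqrt{13}}{13} - \frac{29214}{- \frac{4636}{1869} + \frac{10477}{22132}} = - \frac{23807 \sqrt{13}}{13} - \frac{29214}{- \frac{83022439}{41364708}} = - \frac{23807 \sqrt{13}}{13} - - \frac{1208428579512}{83022439} = - \frac{23807 \sqrt{13}}{13} + \frac{1208428579512}{83022439} = \frac{1208428579512}{83022439} - \frac{23807 \sqrt{13}}{13}$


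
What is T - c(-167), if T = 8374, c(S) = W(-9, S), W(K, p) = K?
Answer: 8383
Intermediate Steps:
c(S) = -9
T - c(-167) = 8374 - 1*(-9) = 8374 + 9 = 8383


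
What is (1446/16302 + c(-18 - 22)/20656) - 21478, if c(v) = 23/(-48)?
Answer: -57858763174171/2693872896 ≈ -21478.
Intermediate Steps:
c(v) = -23/48 (c(v) = 23*(-1/48) = -23/48)
(1446/16302 + c(-18 - 22)/20656) - 21478 = (1446/16302 - 23/48/20656) - 21478 = (1446*(1/16302) - 23/48*1/20656) - 21478 = (241/2717 - 23/991488) - 21478 = 238886117/2693872896 - 21478 = -57858763174171/2693872896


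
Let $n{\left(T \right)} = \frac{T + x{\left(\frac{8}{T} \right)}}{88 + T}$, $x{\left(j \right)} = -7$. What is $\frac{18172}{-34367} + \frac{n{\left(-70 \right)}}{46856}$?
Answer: $- \frac{15329056435}{28985402736} \approx -0.52885$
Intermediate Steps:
$n{\left(T \right)} = \frac{-7 + T}{88 + T}$ ($n{\left(T \right)} = \frac{T - 7}{88 + T} = \frac{-7 + T}{88 + T}$)
$\frac{18172}{-34367} + \frac{n{\left(-70 \right)}}{46856} = \frac{18172}{-34367} + \frac{\frac{1}{88 - 70} \left(-7 - 70\right)}{46856} = 18172 \left(- \frac{1}{34367}\right) + \frac{1}{18} \left(-77\right) \frac{1}{46856} = - \frac{18172}{34367} + \frac{1}{18} \left(-77\right) \frac{1}{46856} = - \frac{18172}{34367} - \frac{77}{843408} = - \frac{15329056435}{28985402736}$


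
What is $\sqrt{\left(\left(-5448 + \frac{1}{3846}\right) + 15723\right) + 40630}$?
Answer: $\frac{\sqrt{752972306826}}{3846} \approx 225.62$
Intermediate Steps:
$\sqrt{\left(\left(-5448 + \frac{1}{3846}\right) + 15723\right) + 40630} = \sqrt{\left(- \frac{20953007}{3846} + 15723\right) + 40630} = \sqrt{\frac{39517651}{3846} + 40630} = \sqrt{\frac{195780631}{3846}} = \frac{\sqrt{752972306826}}{3846}$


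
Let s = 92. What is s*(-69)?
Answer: -6348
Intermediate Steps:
s*(-69) = 92*(-69) = -6348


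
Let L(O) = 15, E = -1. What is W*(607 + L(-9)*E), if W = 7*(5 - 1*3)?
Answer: 8288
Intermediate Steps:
W = 14 (W = 7*(5 - 3) = 7*2 = 14)
W*(607 + L(-9)*E) = 14*(607 + 15*(-1)) = 14*(607 - 15) = 14*592 = 8288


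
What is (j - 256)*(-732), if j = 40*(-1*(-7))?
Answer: -17568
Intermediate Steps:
j = 280 (j = 40*7 = 280)
(j - 256)*(-732) = (280 - 256)*(-732) = 24*(-732) = -17568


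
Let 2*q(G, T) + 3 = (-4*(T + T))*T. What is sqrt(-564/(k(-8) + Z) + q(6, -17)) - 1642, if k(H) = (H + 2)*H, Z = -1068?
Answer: -1642 + I*sqrt(33435770)/170 ≈ -1642.0 + 34.014*I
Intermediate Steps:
k(H) = H*(2 + H) (k(H) = (2 + H)*H = H*(2 + H))
q(G, T) = -3/2 - 4*T**2 (q(G, T) = -3/2 + ((-4*(T + T))*T)/2 = -3/2 + ((-8*T)*T)/2 = -3/2 + (-8*T**2)/2 = -3/2 - 4*T**2)
sqrt(-564/(k(-8) + Z) + q(6, -17)) - 1642 = sqrt(-564/(-8*(2 - 8) - 1068) + (-3/2 - 4*(-17)**2)) - 1642 = sqrt(-564/(-8*(-6) - 1068) + (-3/2 - 4*289)) - 1642 = sqrt(-564/(48 - 1068) + (-3/2 - 1156)) - 1642 = sqrt(-564/(-1020) - 2315/2) - 1642 = sqrt(-564*(-1/1020) - 2315/2) - 1642 = sqrt(47/85 - 2315/2) - 1642 = sqrt(-196681/170) - 1642 = I*sqrt(33435770)/170 - 1642 = -1642 + I*sqrt(33435770)/170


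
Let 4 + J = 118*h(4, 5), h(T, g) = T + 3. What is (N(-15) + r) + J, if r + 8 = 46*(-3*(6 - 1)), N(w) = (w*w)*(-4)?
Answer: -776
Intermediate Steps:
N(w) = -4*w² (N(w) = w²*(-4) = -4*w²)
h(T, g) = 3 + T
J = 822 (J = -4 + 118*(3 + 4) = -4 + 118*7 = -4 + 826 = 822)
r = -698 (r = -8 + 46*(-3*(6 - 1)) = -8 + 46*(-3*5) = -8 + 46*(-15) = -8 - 690 = -698)
(N(-15) + r) + J = (-4*(-15)² - 698) + 822 = (-4*225 - 698) + 822 = (-900 - 698) + 822 = -1598 + 822 = -776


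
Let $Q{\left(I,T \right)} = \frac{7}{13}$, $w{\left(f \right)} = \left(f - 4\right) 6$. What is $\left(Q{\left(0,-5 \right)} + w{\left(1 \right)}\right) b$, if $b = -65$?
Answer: $1135$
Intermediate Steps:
$w{\left(f \right)} = -24 + 6 f$ ($w{\left(f \right)} = \left(-4 + f\right) 6 = -24 + 6 f$)
$Q{\left(I,T \right)} = \frac{7}{13}$ ($Q{\left(I,T \right)} = 7 \cdot \frac{1}{13} = \frac{7}{13}$)
$\left(Q{\left(0,-5 \right)} + w{\left(1 \right)}\right) b = \left(\frac{7}{13} + \left(-24 + 6 \cdot 1\right)\right) \left(-65\right) = \left(\frac{7}{13} + \left(-24 + 6\right)\right) \left(-65\right) = \left(\frac{7}{13} - 18\right) \left(-65\right) = \left(- \frac{227}{13}\right) \left(-65\right) = 1135$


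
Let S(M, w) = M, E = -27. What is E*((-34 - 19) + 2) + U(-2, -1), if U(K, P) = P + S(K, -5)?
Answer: 1374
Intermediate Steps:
U(K, P) = K + P (U(K, P) = P + K = K + P)
E*((-34 - 19) + 2) + U(-2, -1) = -27*((-34 - 19) + 2) + (-2 - 1) = -27*(-53 + 2) - 3 = -27*(-51) - 3 = 1377 - 3 = 1374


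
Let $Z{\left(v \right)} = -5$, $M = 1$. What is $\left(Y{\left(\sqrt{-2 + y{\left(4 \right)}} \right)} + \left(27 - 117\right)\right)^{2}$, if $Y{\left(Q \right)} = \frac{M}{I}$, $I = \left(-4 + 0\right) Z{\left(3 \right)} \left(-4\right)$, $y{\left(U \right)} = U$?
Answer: $\frac{51854401}{6400} \approx 8102.3$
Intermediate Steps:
$I = -80$ ($I = \left(-4 + 0\right) \left(-5\right) \left(-4\right) = \left(-4\right) \left(-5\right) \left(-4\right) = 20 \left(-4\right) = -80$)
$Y{\left(Q \right)} = - \frac{1}{80}$ ($Y{\left(Q \right)} = 1 \frac{1}{-80} = 1 \left(- \frac{1}{80}\right) = - \frac{1}{80}$)
$\left(Y{\left(\sqrt{-2 + y{\left(4 \right)}} \right)} + \left(27 - 117\right)\right)^{2} = \left(- \frac{1}{80} + \left(27 - 117\right)\right)^{2} = \left(- \frac{1}{80} - 90\right)^{2} = \left(- \frac{7201}{80}\right)^{2} = \frac{51854401}{6400}$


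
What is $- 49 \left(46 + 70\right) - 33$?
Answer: $-5717$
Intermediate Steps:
$- 49 \left(46 + 70\right) - 33 = \left(-49\right) 116 - 33 = -5684 - 33 = -5717$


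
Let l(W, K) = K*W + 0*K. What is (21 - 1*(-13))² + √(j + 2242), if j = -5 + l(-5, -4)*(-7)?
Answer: 1156 + 3*√233 ≈ 1201.8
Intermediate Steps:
l(W, K) = K*W (l(W, K) = K*W + 0 = K*W)
j = -145 (j = -5 - 4*(-5)*(-7) = -5 + 20*(-7) = -5 - 140 = -145)
(21 - 1*(-13))² + √(j + 2242) = (21 - 1*(-13))² + √(-145 + 2242) = (21 + 13)² + √2097 = 34² + 3*√233 = 1156 + 3*√233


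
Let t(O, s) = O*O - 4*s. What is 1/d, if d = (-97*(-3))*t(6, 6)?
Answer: 1/3492 ≈ 0.00028637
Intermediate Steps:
t(O, s) = O² - 4*s
d = 3492 (d = (-97*(-3))*(6² - 4*6) = 291*(36 - 24) = 291*12 = 3492)
1/d = 1/3492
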